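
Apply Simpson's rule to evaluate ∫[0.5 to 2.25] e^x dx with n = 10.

f(x) = e^x
a = 0.5, b = 2.25, n = 10
h = (b - a)/n = 0.175000

Simpson's rule: (h/3)[f(x₀) + 4f(x₁) + 2f(x₂) + ... + f(xₙ)]

x_0 = 0.5000, f(x_0) = 1.648721, coefficient = 1
x_1 = 0.6750, f(x_1) = 1.964033, coefficient = 4
x_2 = 0.8500, f(x_2) = 2.339647, coefficient = 2
x_3 = 1.0250, f(x_3) = 2.787095, coefficient = 4
x_4 = 1.2000, f(x_4) = 3.320117, coefficient = 2
x_5 = 1.3750, f(x_5) = 3.955077, coefficient = 4
x_6 = 1.5500, f(x_6) = 4.711470, coefficient = 2
x_7 = 1.7250, f(x_7) = 5.612521, coefficient = 4
x_8 = 1.9000, f(x_8) = 6.685894, coefficient = 2
x_9 = 2.0750, f(x_9) = 7.964546, coefficient = 4
x_10 = 2.2500, f(x_10) = 9.487736, coefficient = 1

I ≈ (0.175000/3) × 134.383804 = 7.839055
Exact value: 7.839015
Error: 0.000041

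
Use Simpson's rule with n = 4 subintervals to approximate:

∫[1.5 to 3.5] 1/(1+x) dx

f(x) = 1/(1+x)
a = 1.5, b = 3.5, n = 4
h = (b - a)/n = 0.500000

Simpson's rule: (h/3)[f(x₀) + 4f(x₁) + 2f(x₂) + ... + f(xₙ)]

x_0 = 1.5000, f(x_0) = 0.400000, coefficient = 1
x_1 = 2.0000, f(x_1) = 0.333333, coefficient = 4
x_2 = 2.5000, f(x_2) = 0.285714, coefficient = 2
x_3 = 3.0000, f(x_3) = 0.250000, coefficient = 4
x_4 = 3.5000, f(x_4) = 0.222222, coefficient = 1

I ≈ (0.500000/3) × 3.526984 = 0.587831
Exact value: 0.587787
Error: 0.000044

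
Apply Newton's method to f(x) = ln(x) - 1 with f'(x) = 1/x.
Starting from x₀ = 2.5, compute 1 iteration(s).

f(x) = ln(x) - 1
f'(x) = 1/x
x₀ = 2.5

Newton-Raphson formula: x_{n+1} = x_n - f(x_n)/f'(x_n)

Iteration 1:
  f(2.500000) = -0.083709
  f'(2.500000) = 0.400000
  x_1 = 2.500000 - (-0.083709)/0.400000 = 2.709273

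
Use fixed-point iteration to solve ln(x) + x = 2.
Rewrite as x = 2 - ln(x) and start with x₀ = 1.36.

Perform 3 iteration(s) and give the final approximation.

Equation: ln(x) + x = 2
Fixed-point form: x = 2 - ln(x)
x₀ = 1.36

x_1 = g(1.360000) = 1.692515
x_2 = g(1.692515) = 1.473784
x_3 = g(1.473784) = 1.612167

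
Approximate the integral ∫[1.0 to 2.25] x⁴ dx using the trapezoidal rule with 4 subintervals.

f(x) = x⁴
a = 1.0, b = 2.25, n = 4
h = (b - a)/n = 0.312500

Trapezoidal rule: (h/2)[f(x₀) + 2f(x₁) + 2f(x₂) + ... + f(xₙ)]

x_0 = 1.0000, f(x_0) = 1.000000, coefficient = 1
x_1 = 1.3125, f(x_1) = 2.967545, coefficient = 2
x_2 = 1.6250, f(x_2) = 6.972900, coefficient = 2
x_3 = 1.9375, f(x_3) = 14.091812, coefficient = 2
x_4 = 2.2500, f(x_4) = 25.628906, coefficient = 1

I ≈ (0.312500/2) × 74.693420 = 11.670847
Exact value: 11.333008
Error: 0.337839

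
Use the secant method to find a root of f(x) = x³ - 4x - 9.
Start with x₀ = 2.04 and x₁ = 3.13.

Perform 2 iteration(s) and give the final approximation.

f(x) = x³ - 4x - 9
x₀ = 2.04, x₁ = 3.13

Secant formula: x_{n+1} = x_n - f(x_n)(x_n - x_{n-1})/(f(x_n) - f(x_{n-1}))

Iteration 1:
  f(2.040000) = -8.670336
  f(3.130000) = 9.144297
  x_2 = 3.130000 - 9.144297×(3.130000 - 2.040000)/(9.144297 - (-8.670336))
       = 2.570500
Iteration 2:
  f(3.130000) = 9.144297
  f(2.570500) = -2.297495
  x_3 = 2.570500 - (-2.297495)×(2.570500 - 3.130000)/(-2.297495 - 9.144297)
       = 2.682847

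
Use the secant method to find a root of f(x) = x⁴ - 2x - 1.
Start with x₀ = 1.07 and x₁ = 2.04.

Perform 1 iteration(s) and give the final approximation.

f(x) = x⁴ - 2x - 1
x₀ = 1.07, x₁ = 2.04

Secant formula: x_{n+1} = x_n - f(x_n)(x_n - x_{n-1})/(f(x_n) - f(x_{n-1}))

Iteration 1:
  f(1.070000) = -1.829204
  f(2.040000) = 12.238915
  x_2 = 2.040000 - 12.238915×(2.040000 - 1.070000)/(12.238915 - (-1.829204))
       = 1.196124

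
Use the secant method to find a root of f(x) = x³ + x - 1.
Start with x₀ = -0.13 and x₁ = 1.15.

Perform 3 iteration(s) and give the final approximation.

f(x) = x³ + x - 1
x₀ = -0.13, x₁ = 1.15

Secant formula: x_{n+1} = x_n - f(x_n)(x_n - x_{n-1})/(f(x_n) - f(x_{n-1}))

Iteration 1:
  f(-0.130000) = -1.132197
  f(1.150000) = 1.670875
  x_2 = 1.150000 - 1.670875×(1.150000 - (-0.130000))/(1.670875 - (-1.132197))
       = 0.387009
Iteration 2:
  f(1.150000) = 1.670875
  f(0.387009) = -0.555027
  x_3 = 0.387009 - (-0.555027)×(0.387009 - 1.150000)/(-0.555027 - 1.670875)
       = 0.577260
Iteration 3:
  f(0.387009) = -0.555027
  f(0.577260) = -0.230380
  x_4 = 0.577260 - (-0.230380)×(0.577260 - 0.387009)/(-0.230380 - (-0.555027))
       = 0.712269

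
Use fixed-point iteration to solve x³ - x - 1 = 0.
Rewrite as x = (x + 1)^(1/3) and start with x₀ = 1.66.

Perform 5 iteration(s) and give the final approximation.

Equation: x³ - x - 1 = 0
Fixed-point form: x = (x + 1)^(1/3)
x₀ = 1.66

x_1 = g(1.660000) = 1.385566
x_2 = g(1.385566) = 1.336176
x_3 = g(1.336176) = 1.326891
x_4 = g(1.326891) = 1.325131
x_5 = g(1.325131) = 1.324796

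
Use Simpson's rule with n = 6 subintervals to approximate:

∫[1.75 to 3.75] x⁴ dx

f(x) = x⁴
a = 1.75, b = 3.75, n = 6
h = (b - a)/n = 0.333333

Simpson's rule: (h/3)[f(x₀) + 4f(x₁) + 2f(x₂) + ... + f(xₙ)]

x_0 = 1.7500, f(x_0) = 9.378906, coefficient = 1
x_1 = 2.0833, f(x_1) = 18.838011, coefficient = 4
x_2 = 2.4167, f(x_2) = 34.108845, coefficient = 2
x_3 = 2.7500, f(x_3) = 57.191406, coefficient = 4
x_4 = 3.0833, f(x_4) = 90.381993, coefficient = 2
x_5 = 3.4167, f(x_5) = 136.273196, coefficient = 4
x_6 = 3.7500, f(x_6) = 197.753906, coefficient = 1

I ≈ (0.333333/3) × 1305.324942 = 145.036105
Exact value: 145.032813
Error: 0.003292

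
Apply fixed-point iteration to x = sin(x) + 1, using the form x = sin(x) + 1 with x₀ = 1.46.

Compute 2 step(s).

Equation: x = sin(x) + 1
Fixed-point form: x = sin(x) + 1
x₀ = 1.46

x_1 = g(1.460000) = 1.993868
x_2 = g(1.993868) = 1.911832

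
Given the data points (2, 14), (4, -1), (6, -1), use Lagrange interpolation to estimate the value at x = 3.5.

Lagrange interpolation formula:
P(x) = Σ yᵢ × Lᵢ(x)
where Lᵢ(x) = Π_{j≠i} (x - xⱼ)/(xᵢ - xⱼ)

L_0(3.5) = (3.5 - 4)/(2 - 4) × (3.5 - 6)/(2 - 6) = 0.156250
L_1(3.5) = (3.5 - 2)/(4 - 2) × (3.5 - 6)/(4 - 6) = 0.937500
L_2(3.5) = (3.5 - 2)/(6 - 2) × (3.5 - 4)/(6 - 4) = -0.093750

P(3.5) = 14×L_0(3.5) + (-1)×L_1(3.5) + (-1)×L_2(3.5)
P(3.5) = 1.343750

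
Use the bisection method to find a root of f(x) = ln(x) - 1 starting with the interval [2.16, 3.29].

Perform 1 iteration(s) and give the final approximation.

f(x) = ln(x) - 1
Initial interval: [2.16, 3.29]

Iteration 1:
  c_1 = (2.160000 + 3.290000)/2 = 2.725000
  f(c_1) = f(2.725000) = 0.002468
  f(a) × f(c) < 0, new interval: [2.160000, 2.725000]

After 1 iteration(s), the approximation is c_1 = 2.725000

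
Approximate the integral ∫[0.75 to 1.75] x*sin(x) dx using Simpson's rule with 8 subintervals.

f(x) = x*sin(x)
a = 0.75, b = 1.75, n = 8
h = (b - a)/n = 0.125000

Simpson's rule: (h/3)[f(x₀) + 4f(x₁) + 2f(x₂) + ... + f(xₙ)]

x_0 = 0.7500, f(x_0) = 0.511229, coefficient = 1
x_1 = 0.8750, f(x_1) = 0.671601, coefficient = 4
x_2 = 1.0000, f(x_2) = 0.841471, coefficient = 2
x_3 = 1.1250, f(x_3) = 1.015051, coefficient = 4
x_4 = 1.2500, f(x_4) = 1.186231, coefficient = 2
x_5 = 1.3750, f(x_5) = 1.348728, coefficient = 4
x_6 = 1.5000, f(x_6) = 1.496242, coefficient = 2
x_7 = 1.6250, f(x_7) = 1.622613, coefficient = 4
x_8 = 1.7500, f(x_8) = 1.721975, coefficient = 1

I ≈ (0.125000/3) × 27.913065 = 1.163044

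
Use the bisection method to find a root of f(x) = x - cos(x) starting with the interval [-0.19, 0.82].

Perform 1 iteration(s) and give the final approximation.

f(x) = x - cos(x)
Initial interval: [-0.19, 0.82]

Iteration 1:
  c_1 = (-0.190000 + 0.820000)/2 = 0.315000
  f(c_1) = f(0.315000) = -0.635796
  f(a) × f(c) ≥ 0, new interval: [0.315000, 0.820000]

After 1 iteration(s), the approximation is c_1 = 0.315000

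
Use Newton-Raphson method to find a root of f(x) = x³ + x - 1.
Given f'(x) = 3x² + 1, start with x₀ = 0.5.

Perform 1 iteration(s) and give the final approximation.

f(x) = x³ + x - 1
f'(x) = 3x² + 1
x₀ = 0.5

Newton-Raphson formula: x_{n+1} = x_n - f(x_n)/f'(x_n)

Iteration 1:
  f(0.500000) = -0.375000
  f'(0.500000) = 1.750000
  x_1 = 0.500000 - (-0.375000)/1.750000 = 0.714286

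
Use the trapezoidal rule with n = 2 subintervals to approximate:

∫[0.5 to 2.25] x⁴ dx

f(x) = x⁴
a = 0.5, b = 2.25, n = 2
h = (b - a)/n = 0.875000

Trapezoidal rule: (h/2)[f(x₀) + 2f(x₁) + 2f(x₂) + ... + f(xₙ)]

x_0 = 0.5000, f(x_0) = 0.062500, coefficient = 1
x_1 = 1.3750, f(x_1) = 3.574463, coefficient = 2
x_2 = 2.2500, f(x_2) = 25.628906, coefficient = 1

I ≈ (0.875000/2) × 32.840332 = 14.367645
Exact value: 11.526758
Error: 2.840887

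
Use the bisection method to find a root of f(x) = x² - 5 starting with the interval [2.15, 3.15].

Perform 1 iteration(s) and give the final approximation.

f(x) = x² - 5
Initial interval: [2.15, 3.15]

Iteration 1:
  c_1 = (2.150000 + 3.150000)/2 = 2.650000
  f(c_1) = f(2.650000) = 2.022500
  f(a) × f(c) < 0, new interval: [2.150000, 2.650000]

After 1 iteration(s), the approximation is c_1 = 2.650000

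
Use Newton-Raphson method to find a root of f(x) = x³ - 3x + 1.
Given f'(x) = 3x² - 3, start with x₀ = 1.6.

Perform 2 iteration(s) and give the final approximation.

f(x) = x³ - 3x + 1
f'(x) = 3x² - 3
x₀ = 1.6

Newton-Raphson formula: x_{n+1} = x_n - f(x_n)/f'(x_n)

Iteration 1:
  f(1.600000) = 0.296000
  f'(1.600000) = 4.680000
  x_1 = 1.600000 - 0.296000/4.680000 = 1.536752
Iteration 2:
  f(1.536752) = 0.018948
  f'(1.536752) = 4.084821
  x_2 = 1.536752 - 0.018948/4.084821 = 1.532113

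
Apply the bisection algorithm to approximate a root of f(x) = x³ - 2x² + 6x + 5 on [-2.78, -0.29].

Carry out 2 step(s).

f(x) = x³ - 2x² + 6x + 5
Initial interval: [-2.78, -0.29]

Iteration 1:
  c_1 = (-2.780000 + (-0.290000))/2 = -1.535000
  f(c_1) = f(-1.535000) = -12.539255
  f(a) × f(c) ≥ 0, new interval: [-1.535000, -0.290000]
Iteration 2:
  c_2 = (-1.535000 + (-0.290000))/2 = -0.912500
  f(c_2) = f(-0.912500) = -2.900111
  f(a) × f(c) ≥ 0, new interval: [-0.912500, -0.290000]

After 2 iteration(s), the approximation is c_2 = -0.912500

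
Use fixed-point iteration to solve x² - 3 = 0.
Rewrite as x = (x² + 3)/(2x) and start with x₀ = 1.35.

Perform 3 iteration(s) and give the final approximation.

Equation: x² - 3 = 0
Fixed-point form: x = (x² + 3)/(2x)
x₀ = 1.35

x_1 = g(1.350000) = 1.786111
x_2 = g(1.786111) = 1.732869
x_3 = g(1.732869) = 1.732051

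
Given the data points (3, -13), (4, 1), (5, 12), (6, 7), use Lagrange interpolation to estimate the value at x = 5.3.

Lagrange interpolation formula:
P(x) = Σ yᵢ × Lᵢ(x)
where Lᵢ(x) = Π_{j≠i} (x - xⱼ)/(xᵢ - xⱼ)

L_0(5.3) = (5.3 - 4)/(3 - 4) × (5.3 - 5)/(3 - 5) × (5.3 - 6)/(3 - 6) = 0.045500
L_1(5.3) = (5.3 - 3)/(4 - 3) × (5.3 - 5)/(4 - 5) × (5.3 - 6)/(4 - 6) = -0.241500
L_2(5.3) = (5.3 - 3)/(5 - 3) × (5.3 - 4)/(5 - 4) × (5.3 - 6)/(5 - 6) = 1.046500
L_3(5.3) = (5.3 - 3)/(6 - 3) × (5.3 - 4)/(6 - 4) × (5.3 - 5)/(6 - 5) = 0.149500

P(5.3) = (-13)×L_0(5.3) + 1×L_1(5.3) + 12×L_2(5.3) + 7×L_3(5.3)
P(5.3) = 12.771500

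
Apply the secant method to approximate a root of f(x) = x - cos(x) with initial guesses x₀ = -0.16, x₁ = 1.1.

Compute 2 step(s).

f(x) = x - cos(x)
x₀ = -0.16, x₁ = 1.1

Secant formula: x_{n+1} = x_n - f(x_n)(x_n - x_{n-1})/(f(x_n) - f(x_{n-1}))

Iteration 1:
  f(-0.160000) = -1.147227
  f(1.100000) = 0.646404
  x_2 = 1.100000 - 0.646404×(1.100000 - (-0.160000))/(0.646404 - (-1.147227))
       = 0.645911
Iteration 2:
  f(1.100000) = 0.646404
  f(0.645911) = -0.152641
  x_3 = 0.645911 - (-0.152641)×(0.645911 - 1.100000)/(-0.152641 - 0.646404)
       = 0.732655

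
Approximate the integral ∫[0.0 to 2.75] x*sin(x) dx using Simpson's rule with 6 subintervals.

f(x) = x*sin(x)
a = 0.0, b = 2.75, n = 6
h = (b - a)/n = 0.458333

Simpson's rule: (h/3)[f(x₀) + 4f(x₁) + 2f(x₂) + ... + f(xₙ)]

x_0 = 0.0000, f(x_0) = 0.000000, coefficient = 1
x_1 = 0.4583, f(x_1) = 0.202791, coefficient = 4
x_2 = 0.9167, f(x_2) = 0.727446, coefficient = 2
x_3 = 1.3750, f(x_3) = 1.348728, coefficient = 4
x_4 = 1.8333, f(x_4) = 1.770514, coefficient = 2
x_5 = 2.2917, f(x_5) = 1.721572, coefficient = 4
x_6 = 2.7500, f(x_6) = 1.049568, coefficient = 1

I ≈ (0.458333/3) × 19.137854 = 2.923839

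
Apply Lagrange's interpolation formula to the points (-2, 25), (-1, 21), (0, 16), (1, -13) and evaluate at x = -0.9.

Lagrange interpolation formula:
P(x) = Σ yᵢ × Lᵢ(x)
where Lᵢ(x) = Π_{j≠i} (x - xⱼ)/(xᵢ - xⱼ)

L_0(-0.9) = (-0.9 - (-1))/(-2 - (-1)) × (-0.9 - 0)/(-2 - 0) × (-0.9 - 1)/(-2 - 1) = -0.028500
L_1(-0.9) = (-0.9 - (-2))/(-1 - (-2)) × (-0.9 - 0)/(-1 - 0) × (-0.9 - 1)/(-1 - 1) = 0.940500
L_2(-0.9) = (-0.9 - (-2))/(0 - (-2)) × (-0.9 - (-1))/(0 - (-1)) × (-0.9 - 1)/(0 - 1) = 0.104500
L_3(-0.9) = (-0.9 - (-2))/(1 - (-2)) × (-0.9 - (-1))/(1 - (-1)) × (-0.9 - 0)/(1 - 0) = -0.016500

P(-0.9) = 25×L_0(-0.9) + 21×L_1(-0.9) + 16×L_2(-0.9) + (-13)×L_3(-0.9)
P(-0.9) = 20.924500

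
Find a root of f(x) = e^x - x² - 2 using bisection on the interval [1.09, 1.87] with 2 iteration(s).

f(x) = e^x - x² - 2
Initial interval: [1.09, 1.87]

Iteration 1:
  c_1 = (1.090000 + 1.870000)/2 = 1.480000
  f(c_1) = f(1.480000) = 0.202546
  f(a) × f(c) < 0, new interval: [1.090000, 1.480000]
Iteration 2:
  c_2 = (1.090000 + 1.480000)/2 = 1.285000
  f(c_2) = f(1.285000) = -0.036557
  f(a) × f(c) ≥ 0, new interval: [1.285000, 1.480000]

After 2 iteration(s), the approximation is c_2 = 1.285000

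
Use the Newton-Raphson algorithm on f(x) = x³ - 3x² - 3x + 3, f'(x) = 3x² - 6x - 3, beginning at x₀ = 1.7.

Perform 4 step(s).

f(x) = x³ - 3x² - 3x + 3
f'(x) = 3x² - 6x - 3
x₀ = 1.7

Newton-Raphson formula: x_{n+1} = x_n - f(x_n)/f'(x_n)

Iteration 1:
  f(1.700000) = -5.857000
  f'(1.700000) = -4.530000
  x_1 = 1.700000 - (-5.857000)/(-4.530000) = 0.407064
Iteration 2:
  f(0.407064) = 1.349156
  f'(0.407064) = -4.945281
  x_2 = 0.407064 - 1.349156/(-4.945281) = 0.679881
Iteration 3:
  f(0.679881) = -0.112089
  f'(0.679881) = -5.692571
  x_3 = 0.679881 - (-0.112089)/(-5.692571) = 0.660190
Iteration 4:
  f(0.660190) = -0.000380
  f'(0.660190) = -5.653588
  x_4 = 0.660190 - (-0.000380)/(-5.653588) = 0.660123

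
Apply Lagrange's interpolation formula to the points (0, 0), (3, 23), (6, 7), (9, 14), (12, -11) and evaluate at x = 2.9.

Lagrange interpolation formula:
P(x) = Σ yᵢ × Lᵢ(x)
where Lᵢ(x) = Π_{j≠i} (x - xⱼ)/(xᵢ - xⱼ)

L_0(2.9) = (2.9 - 3)/(0 - 3) × (2.9 - 6)/(0 - 6) × (2.9 - 9)/(0 - 9) × (2.9 - 12)/(0 - 12) = 0.008852
L_1(2.9) = (2.9 - 0)/(3 - 0) × (2.9 - 6)/(3 - 6) × (2.9 - 9)/(3 - 9) × (2.9 - 12)/(3 - 12) = 1.026821
L_2(2.9) = (2.9 - 0)/(6 - 0) × (2.9 - 3)/(6 - 3) × (2.9 - 9)/(6 - 9) × (2.9 - 12)/(6 - 12) = -0.049685
L_3(2.9) = (2.9 - 0)/(9 - 0) × (2.9 - 3)/(9 - 3) × (2.9 - 6)/(9 - 6) × (2.9 - 12)/(9 - 12) = 0.016833
L_4(2.9) = (2.9 - 0)/(12 - 0) × (2.9 - 3)/(12 - 3) × (2.9 - 6)/(12 - 6) × (2.9 - 9)/(12 - 9) = -0.002821

P(2.9) = 0×L_0(2.9) + 23×L_1(2.9) + 7×L_2(2.9) + 14×L_3(2.9) + (-11)×L_4(2.9)
P(2.9) = 23.535778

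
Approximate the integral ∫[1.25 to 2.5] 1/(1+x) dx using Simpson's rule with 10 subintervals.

f(x) = 1/(1+x)
a = 1.25, b = 2.5, n = 10
h = (b - a)/n = 0.125000

Simpson's rule: (h/3)[f(x₀) + 4f(x₁) + 2f(x₂) + ... + f(xₙ)]

x_0 = 1.2500, f(x_0) = 0.444444, coefficient = 1
x_1 = 1.3750, f(x_1) = 0.421053, coefficient = 4
x_2 = 1.5000, f(x_2) = 0.400000, coefficient = 2
x_3 = 1.6250, f(x_3) = 0.380952, coefficient = 4
x_4 = 1.7500, f(x_4) = 0.363636, coefficient = 2
x_5 = 1.8750, f(x_5) = 0.347826, coefficient = 4
x_6 = 2.0000, f(x_6) = 0.333333, coefficient = 2
x_7 = 2.1250, f(x_7) = 0.320000, coefficient = 4
x_8 = 2.2500, f(x_8) = 0.307692, coefficient = 2
x_9 = 2.3750, f(x_9) = 0.296296, coefficient = 4
x_10 = 2.5000, f(x_10) = 0.285714, coefficient = 1

I ≈ (0.125000/3) × 10.603992 = 0.441833
Exact value: 0.441833
Error: 0.000000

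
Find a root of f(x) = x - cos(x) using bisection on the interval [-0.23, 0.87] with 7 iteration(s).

f(x) = x - cos(x)
Initial interval: [-0.23, 0.87]

Iteration 1:
  c_1 = (-0.230000 + 0.870000)/2 = 0.320000
  f(c_1) = f(0.320000) = -0.629235
  f(a) × f(c) ≥ 0, new interval: [0.320000, 0.870000]
Iteration 2:
  c_2 = (0.320000 + 0.870000)/2 = 0.595000
  f(c_2) = f(0.595000) = -0.233148
  f(a) × f(c) ≥ 0, new interval: [0.595000, 0.870000]
Iteration 3:
  c_3 = (0.595000 + 0.870000)/2 = 0.732500
  f(c_3) = f(0.732500) = -0.011005
  f(a) × f(c) ≥ 0, new interval: [0.732500, 0.870000]
Iteration 4:
  c_4 = (0.732500 + 0.870000)/2 = 0.801250
  f(c_4) = f(0.801250) = 0.105441
  f(a) × f(c) < 0, new interval: [0.732500, 0.801250]
Iteration 5:
  c_5 = (0.732500 + 0.801250)/2 = 0.766875
  f(c_5) = f(0.766875) = 0.046792
  f(a) × f(c) < 0, new interval: [0.732500, 0.766875]
Iteration 6:
  c_6 = (0.732500 + 0.766875)/2 = 0.749687
  f(c_6) = f(0.749687) = 0.017786
  f(a) × f(c) < 0, new interval: [0.732500, 0.749687]
Iteration 7:
  c_7 = (0.732500 + 0.749687)/2 = 0.741094
  f(c_7) = f(0.741094) = 0.003363
  f(a) × f(c) < 0, new interval: [0.732500, 0.741094]

After 7 iteration(s), the approximation is c_7 = 0.741094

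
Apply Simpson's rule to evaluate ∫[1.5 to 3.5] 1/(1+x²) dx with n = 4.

f(x) = 1/(1+x²)
a = 1.5, b = 3.5, n = 4
h = (b - a)/n = 0.500000

Simpson's rule: (h/3)[f(x₀) + 4f(x₁) + 2f(x₂) + ... + f(xₙ)]

x_0 = 1.5000, f(x_0) = 0.307692, coefficient = 1
x_1 = 2.0000, f(x_1) = 0.200000, coefficient = 4
x_2 = 2.5000, f(x_2) = 0.137931, coefficient = 2
x_3 = 3.0000, f(x_3) = 0.100000, coefficient = 4
x_4 = 3.5000, f(x_4) = 0.075472, coefficient = 1

I ≈ (0.500000/3) × 1.859026 = 0.309838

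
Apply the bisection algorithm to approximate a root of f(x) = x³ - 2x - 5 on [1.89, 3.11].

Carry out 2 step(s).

f(x) = x³ - 2x - 5
Initial interval: [1.89, 3.11]

Iteration 1:
  c_1 = (1.890000 + 3.110000)/2 = 2.500000
  f(c_1) = f(2.500000) = 5.625000
  f(a) × f(c) < 0, new interval: [1.890000, 2.500000]
Iteration 2:
  c_2 = (1.890000 + 2.500000)/2 = 2.195000
  f(c_2) = f(2.195000) = 1.185565
  f(a) × f(c) < 0, new interval: [1.890000, 2.195000]

After 2 iteration(s), the approximation is c_2 = 2.195000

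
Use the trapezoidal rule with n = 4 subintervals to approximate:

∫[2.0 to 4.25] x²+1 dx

f(x) = x²+1
a = 2.0, b = 4.25, n = 4
h = (b - a)/n = 0.562500

Trapezoidal rule: (h/2)[f(x₀) + 2f(x₁) + 2f(x₂) + ... + f(xₙ)]

x_0 = 2.0000, f(x_0) = 5.000000, coefficient = 1
x_1 = 2.5625, f(x_1) = 7.566406, coefficient = 2
x_2 = 3.1250, f(x_2) = 10.765625, coefficient = 2
x_3 = 3.6875, f(x_3) = 14.597656, coefficient = 2
x_4 = 4.2500, f(x_4) = 19.062500, coefficient = 1

I ≈ (0.562500/2) × 89.921875 = 25.290527
Exact value: 25.171875
Error: 0.118652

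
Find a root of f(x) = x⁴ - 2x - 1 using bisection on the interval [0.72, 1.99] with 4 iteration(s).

f(x) = x⁴ - 2x - 1
Initial interval: [0.72, 1.99]

Iteration 1:
  c_1 = (0.720000 + 1.990000)/2 = 1.355000
  f(c_1) = f(1.355000) = -0.339012
  f(a) × f(c) ≥ 0, new interval: [1.355000, 1.990000]
Iteration 2:
  c_2 = (1.355000 + 1.990000)/2 = 1.672500
  f(c_2) = f(1.672500) = 3.479643
  f(a) × f(c) < 0, new interval: [1.355000, 1.672500]
Iteration 3:
  c_3 = (1.355000 + 1.672500)/2 = 1.513750
  f(c_3) = f(1.513750) = 1.223193
  f(a) × f(c) < 0, new interval: [1.355000, 1.513750]
Iteration 4:
  c_4 = (1.355000 + 1.513750)/2 = 1.434375
  f(c_4) = f(1.434375) = 0.364275
  f(a) × f(c) < 0, new interval: [1.355000, 1.434375]

After 4 iteration(s), the approximation is c_4 = 1.434375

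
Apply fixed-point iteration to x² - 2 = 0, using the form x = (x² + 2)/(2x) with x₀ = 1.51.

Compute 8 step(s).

Equation: x² - 2 = 0
Fixed-point form: x = (x² + 2)/(2x)
x₀ = 1.51

x_1 = g(1.510000) = 1.417252
x_2 = g(1.417252) = 1.414217
x_3 = g(1.414217) = 1.414214
x_4 = g(1.414214) = 1.414214
x_5 = g(1.414214) = 1.414214
x_6 = g(1.414214) = 1.414214
x_7 = g(1.414214) = 1.414214
x_8 = g(1.414214) = 1.414214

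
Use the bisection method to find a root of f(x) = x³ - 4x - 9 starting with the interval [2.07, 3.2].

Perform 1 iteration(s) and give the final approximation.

f(x) = x³ - 4x - 9
Initial interval: [2.07, 3.2]

Iteration 1:
  c_1 = (2.070000 + 3.200000)/2 = 2.635000
  f(c_1) = f(2.635000) = -1.244602
  f(a) × f(c) ≥ 0, new interval: [2.635000, 3.200000]

After 1 iteration(s), the approximation is c_1 = 2.635000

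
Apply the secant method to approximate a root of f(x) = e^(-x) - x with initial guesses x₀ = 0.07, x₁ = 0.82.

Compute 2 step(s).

f(x) = e^(-x) - x
x₀ = 0.07, x₁ = 0.82

Secant formula: x_{n+1} = x_n - f(x_n)(x_n - x_{n-1})/(f(x_n) - f(x_{n-1}))

Iteration 1:
  f(0.070000) = 0.862394
  f(0.820000) = -0.379568
  x_2 = 0.820000 - (-0.379568)×(0.820000 - 0.070000)/(-0.379568 - 0.862394)
       = 0.590785
Iteration 2:
  f(0.820000) = -0.379568
  f(0.590785) = -0.036893
  x_3 = 0.590785 - (-0.036893)×(0.590785 - 0.820000)/(-0.036893 - (-0.379568))
       = 0.566108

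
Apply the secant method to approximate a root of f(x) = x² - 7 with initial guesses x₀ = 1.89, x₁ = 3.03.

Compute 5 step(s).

f(x) = x² - 7
x₀ = 1.89, x₁ = 3.03

Secant formula: x_{n+1} = x_n - f(x_n)(x_n - x_{n-1})/(f(x_n) - f(x_{n-1}))

Iteration 1:
  f(1.890000) = -3.427900
  f(3.030000) = 2.180900
  x_2 = 3.030000 - 2.180900×(3.030000 - 1.890000)/(2.180900 - (-3.427900))
       = 2.586728
Iteration 2:
  f(3.030000) = 2.180900
  f(2.586728) = -0.308840
  x_3 = 2.586728 - (-0.308840)×(2.586728 - 3.030000)/(-0.308840 - 2.180900)
       = 2.641713
Iteration 3:
  f(2.586728) = -0.308840
  f(2.641713) = -0.021350
  x_4 = 2.641713 - (-0.021350)×(2.641713 - 2.586728)/(-0.021350 - (-0.308840))
       = 2.645797
Iteration 4:
  f(2.641713) = -0.021350
  f(2.645797) = 0.000241
  x_5 = 2.645797 - 0.000241×(2.645797 - 2.641713)/(0.000241 - (-0.021350))
       = 2.645751
Iteration 5:
  f(2.645797) = 0.000241
  f(2.645751) = 0.000000
  x_6 = 2.645751 - 0.000000×(2.645751 - 2.645797)/(0.000000 - 0.000241)
       = 2.645751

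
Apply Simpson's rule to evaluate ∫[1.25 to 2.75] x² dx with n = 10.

f(x) = x²
a = 1.25, b = 2.75, n = 10
h = (b - a)/n = 0.150000

Simpson's rule: (h/3)[f(x₀) + 4f(x₁) + 2f(x₂) + ... + f(xₙ)]

x_0 = 1.2500, f(x_0) = 1.562500, coefficient = 1
x_1 = 1.4000, f(x_1) = 1.960000, coefficient = 4
x_2 = 1.5500, f(x_2) = 2.402500, coefficient = 2
x_3 = 1.7000, f(x_3) = 2.890000, coefficient = 4
x_4 = 1.8500, f(x_4) = 3.422500, coefficient = 2
x_5 = 2.0000, f(x_5) = 4.000000, coefficient = 4
x_6 = 2.1500, f(x_6) = 4.622500, coefficient = 2
x_7 = 2.3000, f(x_7) = 5.290000, coefficient = 4
x_8 = 2.4500, f(x_8) = 6.002500, coefficient = 2
x_9 = 2.6000, f(x_9) = 6.760000, coefficient = 4
x_10 = 2.7500, f(x_10) = 7.562500, coefficient = 1

I ≈ (0.150000/3) × 125.625000 = 6.281250
Exact value: 6.281250
Error: 0.000000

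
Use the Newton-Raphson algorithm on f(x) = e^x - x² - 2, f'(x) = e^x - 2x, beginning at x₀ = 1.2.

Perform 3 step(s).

f(x) = e^x - x² - 2
f'(x) = e^x - 2x
x₀ = 1.2

Newton-Raphson formula: x_{n+1} = x_n - f(x_n)/f'(x_n)

Iteration 1:
  f(1.200000) = -0.119883
  f'(1.200000) = 0.920117
  x_1 = 1.200000 - (-0.119883)/0.920117 = 1.330291
Iteration 2:
  f(1.330291) = 0.012470
  f'(1.330291) = 1.121562
  x_2 = 1.330291 - 0.012470/1.121562 = 1.319173
Iteration 3:
  f(1.319173) = 0.000109
  f'(1.319173) = 1.101981
  x_3 = 1.319173 - 0.000109/1.101981 = 1.319074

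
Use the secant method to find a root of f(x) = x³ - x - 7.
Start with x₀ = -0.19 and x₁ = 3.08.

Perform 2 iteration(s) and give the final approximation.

f(x) = x³ - x - 7
x₀ = -0.19, x₁ = 3.08

Secant formula: x_{n+1} = x_n - f(x_n)(x_n - x_{n-1})/(f(x_n) - f(x_{n-1}))

Iteration 1:
  f(-0.190000) = -6.816859
  f(3.080000) = 19.138112
  x_2 = 3.080000 - 19.138112×(3.080000 - (-0.190000))/(19.138112 - (-6.816859))
       = 0.668839
Iteration 2:
  f(3.080000) = 19.138112
  f(0.668839) = -7.369637
  x_3 = 0.668839 - (-7.369637)×(0.668839 - 3.080000)/(-7.369637 - 19.138112)
       = 1.339185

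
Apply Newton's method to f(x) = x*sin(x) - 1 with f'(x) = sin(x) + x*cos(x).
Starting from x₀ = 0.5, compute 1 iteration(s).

f(x) = x*sin(x) - 1
f'(x) = sin(x) + x*cos(x)
x₀ = 0.5

Newton-Raphson formula: x_{n+1} = x_n - f(x_n)/f'(x_n)

Iteration 1:
  f(0.500000) = -0.760287
  f'(0.500000) = 0.918217
  x_1 = 0.500000 - (-0.760287)/0.918217 = 1.328004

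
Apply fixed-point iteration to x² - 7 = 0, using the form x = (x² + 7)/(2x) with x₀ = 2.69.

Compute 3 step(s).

Equation: x² - 7 = 0
Fixed-point form: x = (x² + 7)/(2x)
x₀ = 2.69

x_1 = g(2.690000) = 2.646115
x_2 = g(2.646115) = 2.645751
x_3 = g(2.645751) = 2.645751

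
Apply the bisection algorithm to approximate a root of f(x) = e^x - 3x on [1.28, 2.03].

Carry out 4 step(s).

f(x) = e^x - 3x
Initial interval: [1.28, 2.03]

Iteration 1:
  c_1 = (1.280000 + 2.030000)/2 = 1.655000
  f(c_1) = f(1.655000) = 0.268080
  f(a) × f(c) < 0, new interval: [1.280000, 1.655000]
Iteration 2:
  c_2 = (1.280000 + 1.655000)/2 = 1.467500
  f(c_2) = f(1.467500) = -0.064124
  f(a) × f(c) ≥ 0, new interval: [1.467500, 1.655000]
Iteration 3:
  c_3 = (1.467500 + 1.655000)/2 = 1.561250
  f(c_3) = f(1.561250) = 0.081023
  f(a) × f(c) < 0, new interval: [1.467500, 1.561250]
Iteration 4:
  c_4 = (1.467500 + 1.561250)/2 = 1.514375
  f(c_4) = f(1.514375) = 0.003454
  f(a) × f(c) < 0, new interval: [1.467500, 1.514375]

After 4 iteration(s), the approximation is c_4 = 1.514375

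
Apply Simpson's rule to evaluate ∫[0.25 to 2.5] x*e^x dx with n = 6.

f(x) = x*e^x
a = 0.25, b = 2.5, n = 6
h = (b - a)/n = 0.375000

Simpson's rule: (h/3)[f(x₀) + 4f(x₁) + 2f(x₂) + ... + f(xₙ)]

x_0 = 0.2500, f(x_0) = 0.321006, coefficient = 1
x_1 = 0.6250, f(x_1) = 1.167654, coefficient = 4
x_2 = 1.0000, f(x_2) = 2.718282, coefficient = 2
x_3 = 1.3750, f(x_3) = 5.438230, coefficient = 4
x_4 = 1.7500, f(x_4) = 10.070555, coefficient = 2
x_5 = 2.1250, f(x_5) = 17.792407, coefficient = 4
x_6 = 2.5000, f(x_6) = 30.456235, coefficient = 1

I ≈ (0.375000/3) × 153.948080 = 19.243510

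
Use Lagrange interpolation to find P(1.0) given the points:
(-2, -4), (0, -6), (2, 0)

Lagrange interpolation formula:
P(x) = Σ yᵢ × Lᵢ(x)
where Lᵢ(x) = Π_{j≠i} (x - xⱼ)/(xᵢ - xⱼ)

L_0(1.0) = (1.0 - 0)/(-2 - 0) × (1.0 - 2)/(-2 - 2) = -0.125000
L_1(1.0) = (1.0 - (-2))/(0 - (-2)) × (1.0 - 2)/(0 - 2) = 0.750000
L_2(1.0) = (1.0 - (-2))/(2 - (-2)) × (1.0 - 0)/(2 - 0) = 0.375000

P(1.0) = (-4)×L_0(1.0) + (-6)×L_1(1.0) + 0×L_2(1.0)
P(1.0) = -4.000000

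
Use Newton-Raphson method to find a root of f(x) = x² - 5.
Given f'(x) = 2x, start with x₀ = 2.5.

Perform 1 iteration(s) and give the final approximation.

f(x) = x² - 5
f'(x) = 2x
x₀ = 2.5

Newton-Raphson formula: x_{n+1} = x_n - f(x_n)/f'(x_n)

Iteration 1:
  f(2.500000) = 1.250000
  f'(2.500000) = 5.000000
  x_1 = 2.500000 - 1.250000/5.000000 = 2.250000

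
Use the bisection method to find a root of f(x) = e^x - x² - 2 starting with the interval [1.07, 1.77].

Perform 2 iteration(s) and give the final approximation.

f(x) = e^x - x² - 2
Initial interval: [1.07, 1.77]

Iteration 1:
  c_1 = (1.070000 + 1.770000)/2 = 1.420000
  f(c_1) = f(1.420000) = 0.120720
  f(a) × f(c) < 0, new interval: [1.070000, 1.420000]
Iteration 2:
  c_2 = (1.070000 + 1.420000)/2 = 1.245000
  f(c_2) = f(1.245000) = -0.077090
  f(a) × f(c) ≥ 0, new interval: [1.245000, 1.420000]

After 2 iteration(s), the approximation is c_2 = 1.245000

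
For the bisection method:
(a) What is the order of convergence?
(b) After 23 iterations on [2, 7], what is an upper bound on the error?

(a) Bisection has linear (order 1) convergence; the error is halved each step.

(b) Error bound = (b-a)/2^n = (7 - 2)/2^{23}
    = 5/2^{23}

(a) 1 (linear); (b) error ≤ 5.96e-07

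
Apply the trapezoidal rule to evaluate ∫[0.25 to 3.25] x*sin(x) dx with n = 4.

f(x) = x*sin(x)
a = 0.25, b = 3.25, n = 4
h = (b - a)/n = 0.750000

Trapezoidal rule: (h/2)[f(x₀) + 2f(x₁) + 2f(x₂) + ... + f(xₙ)]

x_0 = 0.2500, f(x_0) = 0.061851, coefficient = 1
x_1 = 1.0000, f(x_1) = 0.841471, coefficient = 2
x_2 = 1.7500, f(x_2) = 1.721975, coefficient = 2
x_3 = 2.5000, f(x_3) = 1.496180, coefficient = 2
x_4 = 3.2500, f(x_4) = -0.351634, coefficient = 1

I ≈ (0.750000/2) × 7.829470 = 2.936051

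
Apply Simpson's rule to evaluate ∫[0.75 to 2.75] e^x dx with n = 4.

f(x) = e^x
a = 0.75, b = 2.75, n = 4
h = (b - a)/n = 0.500000

Simpson's rule: (h/3)[f(x₀) + 4f(x₁) + 2f(x₂) + ... + f(xₙ)]

x_0 = 0.7500, f(x_0) = 2.117000, coefficient = 1
x_1 = 1.2500, f(x_1) = 3.490343, coefficient = 4
x_2 = 1.7500, f(x_2) = 5.754603, coefficient = 2
x_3 = 2.2500, f(x_3) = 9.487736, coefficient = 4
x_4 = 2.7500, f(x_4) = 15.642632, coefficient = 1

I ≈ (0.500000/3) × 81.181152 = 13.530192
Exact value: 13.525632
Error: 0.004560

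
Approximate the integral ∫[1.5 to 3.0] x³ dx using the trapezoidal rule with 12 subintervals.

f(x) = x³
a = 1.5, b = 3.0, n = 12
h = (b - a)/n = 0.125000

Trapezoidal rule: (h/2)[f(x₀) + 2f(x₁) + 2f(x₂) + ... + f(xₙ)]

x_0 = 1.5000, f(x_0) = 3.375000, coefficient = 1
x_1 = 1.6250, f(x_1) = 4.291016, coefficient = 2
x_2 = 1.7500, f(x_2) = 5.359375, coefficient = 2
x_3 = 1.8750, f(x_3) = 6.591797, coefficient = 2
x_4 = 2.0000, f(x_4) = 8.000000, coefficient = 2
x_5 = 2.1250, f(x_5) = 9.595703, coefficient = 2
x_6 = 2.2500, f(x_6) = 11.390625, coefficient = 2
x_7 = 2.3750, f(x_7) = 13.396484, coefficient = 2
x_8 = 2.5000, f(x_8) = 15.625000, coefficient = 2
x_9 = 2.6250, f(x_9) = 18.087891, coefficient = 2
x_10 = 2.7500, f(x_10) = 20.796875, coefficient = 2
x_11 = 2.8750, f(x_11) = 23.763672, coefficient = 2
x_12 = 3.0000, f(x_12) = 27.000000, coefficient = 1

I ≈ (0.125000/2) × 304.171875 = 19.010742
Exact value: 18.984375
Error: 0.026367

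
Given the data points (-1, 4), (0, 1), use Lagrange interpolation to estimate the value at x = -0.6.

Lagrange interpolation formula:
P(x) = Σ yᵢ × Lᵢ(x)
where Lᵢ(x) = Π_{j≠i} (x - xⱼ)/(xᵢ - xⱼ)

L_0(-0.6) = (-0.6 - 0)/(-1 - 0) = 0.600000
L_1(-0.6) = (-0.6 - (-1))/(0 - (-1)) = 0.400000

P(-0.6) = 4×L_0(-0.6) + 1×L_1(-0.6)
P(-0.6) = 2.800000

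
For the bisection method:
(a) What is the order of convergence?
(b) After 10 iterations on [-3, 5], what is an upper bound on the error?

(a) Bisection has linear (order 1) convergence; the error is halved each step.

(b) Error bound = (b-a)/2^n = (5 - (-3))/2^{10}
    = 8/2^{10}

(a) 1 (linear); (b) error ≤ 7.81e-03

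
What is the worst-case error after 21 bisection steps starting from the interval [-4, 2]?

Bisection error bound: |error| ≤ (b-a)/2^n
|error| ≤ (2 - (-4))/2^21 = 6/2^21
|error| ≤ 0.0000028610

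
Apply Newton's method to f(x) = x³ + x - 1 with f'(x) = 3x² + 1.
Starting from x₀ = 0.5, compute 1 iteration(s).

f(x) = x³ + x - 1
f'(x) = 3x² + 1
x₀ = 0.5

Newton-Raphson formula: x_{n+1} = x_n - f(x_n)/f'(x_n)

Iteration 1:
  f(0.500000) = -0.375000
  f'(0.500000) = 1.750000
  x_1 = 0.500000 - (-0.375000)/1.750000 = 0.714286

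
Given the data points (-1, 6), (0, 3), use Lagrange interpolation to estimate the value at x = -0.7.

Lagrange interpolation formula:
P(x) = Σ yᵢ × Lᵢ(x)
where Lᵢ(x) = Π_{j≠i} (x - xⱼ)/(xᵢ - xⱼ)

L_0(-0.7) = (-0.7 - 0)/(-1 - 0) = 0.700000
L_1(-0.7) = (-0.7 - (-1))/(0 - (-1)) = 0.300000

P(-0.7) = 6×L_0(-0.7) + 3×L_1(-0.7)
P(-0.7) = 5.100000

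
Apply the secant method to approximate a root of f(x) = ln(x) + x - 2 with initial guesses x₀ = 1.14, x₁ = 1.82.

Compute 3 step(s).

f(x) = ln(x) + x - 2
x₀ = 1.14, x₁ = 1.82

Secant formula: x_{n+1} = x_n - f(x_n)(x_n - x_{n-1})/(f(x_n) - f(x_{n-1}))

Iteration 1:
  f(1.140000) = -0.728972
  f(1.820000) = 0.418837
  x_2 = 1.820000 - 0.418837×(1.820000 - 1.140000)/(0.418837 - (-0.728972))
       = 1.571867
Iteration 2:
  f(1.820000) = 0.418837
  f(1.571867) = 0.024131
  x_3 = 1.571867 - 0.024131×(1.571867 - 1.820000)/(0.024131 - 0.418837)
       = 1.556697
Iteration 3:
  f(1.571867) = 0.024131
  f(1.556697) = -0.000737
  x_4 = 1.556697 - (-0.000737)×(1.556697 - 1.571867)/(-0.000737 - 0.024131)
       = 1.557146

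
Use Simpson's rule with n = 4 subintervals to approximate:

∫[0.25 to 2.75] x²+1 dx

f(x) = x²+1
a = 0.25, b = 2.75, n = 4
h = (b - a)/n = 0.625000

Simpson's rule: (h/3)[f(x₀) + 4f(x₁) + 2f(x₂) + ... + f(xₙ)]

x_0 = 0.2500, f(x_0) = 1.062500, coefficient = 1
x_1 = 0.8750, f(x_1) = 1.765625, coefficient = 4
x_2 = 1.5000, f(x_2) = 3.250000, coefficient = 2
x_3 = 2.1250, f(x_3) = 5.515625, coefficient = 4
x_4 = 2.7500, f(x_4) = 8.562500, coefficient = 1

I ≈ (0.625000/3) × 45.250000 = 9.427083
Exact value: 9.427083
Error: 0.000000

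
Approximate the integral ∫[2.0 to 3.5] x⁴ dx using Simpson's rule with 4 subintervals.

f(x) = x⁴
a = 2.0, b = 3.5, n = 4
h = (b - a)/n = 0.375000

Simpson's rule: (h/3)[f(x₀) + 4f(x₁) + 2f(x₂) + ... + f(xₙ)]

x_0 = 2.0000, f(x_0) = 16.000000, coefficient = 1
x_1 = 2.3750, f(x_1) = 31.816650, coefficient = 4
x_2 = 2.7500, f(x_2) = 57.191406, coefficient = 2
x_3 = 3.1250, f(x_3) = 95.367432, coefficient = 4
x_4 = 3.5000, f(x_4) = 150.062500, coefficient = 1

I ≈ (0.375000/3) × 789.181641 = 98.647705
Exact value: 98.643750
Error: 0.003955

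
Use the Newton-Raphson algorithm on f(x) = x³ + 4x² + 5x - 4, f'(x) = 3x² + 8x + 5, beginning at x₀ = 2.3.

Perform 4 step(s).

f(x) = x³ + 4x² + 5x - 4
f'(x) = 3x² + 8x + 5
x₀ = 2.3

Newton-Raphson formula: x_{n+1} = x_n - f(x_n)/f'(x_n)

Iteration 1:
  f(2.300000) = 40.827000
  f'(2.300000) = 39.270000
  x_1 = 2.300000 - 40.827000/39.270000 = 1.260351
Iteration 2:
  f(1.260351) = 10.657750
  f'(1.260351) = 19.848268
  x_2 = 1.260351 - 10.657750/19.848268 = 0.723390
Iteration 3:
  f(0.723390) = 2.088670
  f'(0.723390) = 12.357002
  x_3 = 0.723390 - 2.088670/12.357002 = 0.554363
Iteration 4:
  f(0.554363) = 0.171454
  f'(0.554363) = 10.356859
  x_4 = 0.554363 - 0.171454/10.356859 = 0.537808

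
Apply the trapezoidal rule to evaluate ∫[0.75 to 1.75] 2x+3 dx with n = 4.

f(x) = 2x+3
a = 0.75, b = 1.75, n = 4
h = (b - a)/n = 0.250000

Trapezoidal rule: (h/2)[f(x₀) + 2f(x₁) + 2f(x₂) + ... + f(xₙ)]

x_0 = 0.7500, f(x_0) = 4.500000, coefficient = 1
x_1 = 1.0000, f(x_1) = 5.000000, coefficient = 2
x_2 = 1.2500, f(x_2) = 5.500000, coefficient = 2
x_3 = 1.5000, f(x_3) = 6.000000, coefficient = 2
x_4 = 1.7500, f(x_4) = 6.500000, coefficient = 1

I ≈ (0.250000/2) × 44.000000 = 5.500000
Exact value: 5.500000
Error: 0.000000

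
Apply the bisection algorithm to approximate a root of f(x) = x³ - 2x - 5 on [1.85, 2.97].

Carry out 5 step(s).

f(x) = x³ - 2x - 5
Initial interval: [1.85, 2.97]

Iteration 1:
  c_1 = (1.850000 + 2.970000)/2 = 2.410000
  f(c_1) = f(2.410000) = 4.177521
  f(a) × f(c) < 0, new interval: [1.850000, 2.410000]
Iteration 2:
  c_2 = (1.850000 + 2.410000)/2 = 2.130000
  f(c_2) = f(2.130000) = 0.403597
  f(a) × f(c) < 0, new interval: [1.850000, 2.130000]
Iteration 3:
  c_3 = (1.850000 + 2.130000)/2 = 1.990000
  f(c_3) = f(1.990000) = -1.099401
  f(a) × f(c) ≥ 0, new interval: [1.990000, 2.130000]
Iteration 4:
  c_4 = (1.990000 + 2.130000)/2 = 2.060000
  f(c_4) = f(2.060000) = -0.378184
  f(a) × f(c) ≥ 0, new interval: [2.060000, 2.130000]
Iteration 5:
  c_5 = (2.060000 + 2.130000)/2 = 2.095000
  f(c_5) = f(2.095000) = 0.005007
  f(a) × f(c) < 0, new interval: [2.060000, 2.095000]

After 5 iteration(s), the approximation is c_5 = 2.095000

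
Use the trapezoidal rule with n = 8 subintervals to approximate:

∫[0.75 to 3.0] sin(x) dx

f(x) = sin(x)
a = 0.75, b = 3.0, n = 8
h = (b - a)/n = 0.281250

Trapezoidal rule: (h/2)[f(x₀) + 2f(x₁) + 2f(x₂) + ... + f(xₙ)]

x_0 = 0.7500, f(x_0) = 0.681639, coefficient = 1
x_1 = 1.0312, f(x_1) = 0.857942, coefficient = 2
x_2 = 1.3125, f(x_2) = 0.966827, coefficient = 2
x_3 = 1.5938, f(x_3) = 0.999737, coefficient = 2
x_4 = 1.8750, f(x_4) = 0.954086, coefficient = 2
x_5 = 2.1562, f(x_5) = 0.833461, coefficient = 2
x_6 = 2.4375, f(x_6) = 0.647343, coefficient = 2
x_7 = 2.7188, f(x_7) = 0.410354, coefficient = 2
x_8 = 3.0000, f(x_8) = 0.141120, coefficient = 1

I ≈ (0.281250/2) × 12.162257 = 1.710317
Exact value: 1.721681
Error: 0.011364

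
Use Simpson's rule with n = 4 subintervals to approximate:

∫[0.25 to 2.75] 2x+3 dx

f(x) = 2x+3
a = 0.25, b = 2.75, n = 4
h = (b - a)/n = 0.625000

Simpson's rule: (h/3)[f(x₀) + 4f(x₁) + 2f(x₂) + ... + f(xₙ)]

x_0 = 0.2500, f(x_0) = 3.500000, coefficient = 1
x_1 = 0.8750, f(x_1) = 4.750000, coefficient = 4
x_2 = 1.5000, f(x_2) = 6.000000, coefficient = 2
x_3 = 2.1250, f(x_3) = 7.250000, coefficient = 4
x_4 = 2.7500, f(x_4) = 8.500000, coefficient = 1

I ≈ (0.625000/3) × 72.000000 = 15.000000
Exact value: 15.000000
Error: 0.000000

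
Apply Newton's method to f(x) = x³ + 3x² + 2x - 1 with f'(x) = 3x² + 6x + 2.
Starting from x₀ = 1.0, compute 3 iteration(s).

f(x) = x³ + 3x² + 2x - 1
f'(x) = 3x² + 6x + 2
x₀ = 1.0

Newton-Raphson formula: x_{n+1} = x_n - f(x_n)/f'(x_n)

Iteration 1:
  f(1.000000) = 5.000000
  f'(1.000000) = 11.000000
  x_1 = 1.000000 - 5.000000/11.000000 = 0.545455
Iteration 2:
  f(0.545455) = 1.145755
  f'(0.545455) = 6.165289
  x_2 = 0.545455 - 1.145755/6.165289 = 0.359615
Iteration 3:
  f(0.359615) = 0.153705
  f'(0.359615) = 4.545658
  x_3 = 0.359615 - 0.153705/4.545658 = 0.325801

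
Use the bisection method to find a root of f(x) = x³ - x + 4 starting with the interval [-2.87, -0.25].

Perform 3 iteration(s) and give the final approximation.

f(x) = x³ - x + 4
Initial interval: [-2.87, -0.25]

Iteration 1:
  c_1 = (-2.870000 + (-0.250000))/2 = -1.560000
  f(c_1) = f(-1.560000) = 1.763584
  f(a) × f(c) < 0, new interval: [-2.870000, -1.560000]
Iteration 2:
  c_2 = (-2.870000 + (-1.560000))/2 = -2.215000
  f(c_2) = f(-2.215000) = -4.652288
  f(a) × f(c) ≥ 0, new interval: [-2.215000, -1.560000]
Iteration 3:
  c_3 = (-2.215000 + (-1.560000))/2 = -1.887500
  f(c_3) = f(-1.887500) = -0.837014
  f(a) × f(c) ≥ 0, new interval: [-1.887500, -1.560000]

After 3 iteration(s), the approximation is c_3 = -1.887500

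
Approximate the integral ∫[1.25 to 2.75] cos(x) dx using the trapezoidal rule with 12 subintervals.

f(x) = cos(x)
a = 1.25, b = 2.75, n = 12
h = (b - a)/n = 0.125000

Trapezoidal rule: (h/2)[f(x₀) + 2f(x₁) + 2f(x₂) + ... + f(xₙ)]

x_0 = 1.2500, f(x_0) = 0.315322, coefficient = 1
x_1 = 1.3750, f(x_1) = 0.194548, coefficient = 2
x_2 = 1.5000, f(x_2) = 0.070737, coefficient = 2
x_3 = 1.6250, f(x_3) = -0.054177, coefficient = 2
x_4 = 1.7500, f(x_4) = -0.178246, coefficient = 2
x_5 = 1.8750, f(x_5) = -0.299534, coefficient = 2
x_6 = 2.0000, f(x_6) = -0.416147, coefficient = 2
x_7 = 2.1250, f(x_7) = -0.526266, coefficient = 2
x_8 = 2.2500, f(x_8) = -0.628174, coefficient = 2
x_9 = 2.3750, f(x_9) = -0.720278, coefficient = 2
x_10 = 2.5000, f(x_10) = -0.801144, coefficient = 2
x_11 = 2.6250, f(x_11) = -0.869507, coefficient = 2
x_12 = 2.7500, f(x_12) = -0.924302, coefficient = 1

I ≈ (0.125000/2) × -9.065356 = -0.566585
Exact value: -0.567324
Error: 0.000739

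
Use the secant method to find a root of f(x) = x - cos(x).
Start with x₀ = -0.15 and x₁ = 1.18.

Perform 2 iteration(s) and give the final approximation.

f(x) = x - cos(x)
x₀ = -0.15, x₁ = 1.18

Secant formula: x_{n+1} = x_n - f(x_n)(x_n - x_{n-1})/(f(x_n) - f(x_{n-1}))

Iteration 1:
  f(-0.150000) = -1.138771
  f(1.180000) = 0.799075
  x_2 = 1.180000 - 0.799075×(1.180000 - (-0.150000))/(0.799075 - (-1.138771))
       = 0.631572
Iteration 2:
  f(1.180000) = 0.799075
  f(0.631572) = -0.175529
  x_3 = 0.631572 - (-0.175529)×(0.631572 - 1.180000)/(-0.175529 - 0.799075)
       = 0.730345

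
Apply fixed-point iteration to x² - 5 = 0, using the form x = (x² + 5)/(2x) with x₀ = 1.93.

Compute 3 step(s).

Equation: x² - 5 = 0
Fixed-point form: x = (x² + 5)/(2x)
x₀ = 1.93

x_1 = g(1.930000) = 2.260337
x_2 = g(2.260337) = 2.236198
x_3 = g(2.236198) = 2.236068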